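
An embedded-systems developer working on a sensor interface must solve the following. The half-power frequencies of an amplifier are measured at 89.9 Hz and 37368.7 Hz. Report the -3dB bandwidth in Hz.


Bandwidth is the difference of -3dB frequencies:
BW = f_high - f_low
   = 37368.7 - 89.9
   = 37278.8 Hz

37278.8 Hz


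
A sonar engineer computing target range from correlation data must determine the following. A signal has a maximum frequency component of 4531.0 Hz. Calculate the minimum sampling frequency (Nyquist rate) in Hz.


The Nyquist rate is twice the maximum frequency component.
fs_min = 2 * fmax
      = 2 * 4531.0
      = 9062.0 Hz

9062.0


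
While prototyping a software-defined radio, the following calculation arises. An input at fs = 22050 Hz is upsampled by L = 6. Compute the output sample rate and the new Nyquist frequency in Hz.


Step 1 — output sample rate after interpolation by L:
fs_out = L * fs_in = 6 * 22050 = 132300 Hz

Step 2 — Nyquist frequency of the output stream:
f_Nyq = fs_out / 2 = 132300 / 2 = 66150.0 Hz

fs_out = 132300 Hz; f_Nyquist = 66150.0 Hz


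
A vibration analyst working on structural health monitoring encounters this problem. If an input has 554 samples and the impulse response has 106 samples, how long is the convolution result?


Linear convolution output length:
L = N + M - 1
  = 554 + 106 - 1
  = 659 samples

659


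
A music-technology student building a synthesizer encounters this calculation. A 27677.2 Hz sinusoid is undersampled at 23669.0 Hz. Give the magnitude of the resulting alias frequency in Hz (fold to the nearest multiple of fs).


Compute the nearest integer multiple of fs to the signal:
n = round(27677.2 / 23669.0) = 1
f_alias = |27677.2 - 1 * 23669.0|
        = |27677.2 - 23669.0|
        = 4008.2 Hz

4008.2


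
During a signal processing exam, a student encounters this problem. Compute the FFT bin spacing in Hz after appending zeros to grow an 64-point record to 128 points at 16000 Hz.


Frequency resolution after zero-padding:
N_padded = 64 * 2 = 128
df = fs / N_padded
   = 16000 / 128
   = 125.0 Hz

125.0 Hz


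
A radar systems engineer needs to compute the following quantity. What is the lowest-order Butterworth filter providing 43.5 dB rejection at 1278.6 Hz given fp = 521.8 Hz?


Butterworth filter order formula:
n = log10(10^(A/10) - 1) / (2 * log10(f_stop/f_pass))
10^(43.5/10) - 1 = 22386.2114
f_stop/f_pass = 1278.6 / 521.8 = 2.4504
n = 5.5879 -> ceil = 6

6


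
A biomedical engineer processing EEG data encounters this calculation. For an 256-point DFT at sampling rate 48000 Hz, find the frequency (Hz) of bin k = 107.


Frequency of DFT bin k:
f_k = k * fs / N
    = 107 * 48000 / 256
    = 5136000 / 256
    = 20062.5 Hz

20062.5 Hz


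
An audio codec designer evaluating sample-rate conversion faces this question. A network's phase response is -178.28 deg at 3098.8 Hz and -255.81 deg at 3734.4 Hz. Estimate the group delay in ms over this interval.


Group delay from phase difference:
tau = -d(phi)/d(omega)
d(phi) = -77.53 deg = -1.353154 rad
d(omega) = 2*pi*(3734.4 - 3098.8) = 3993.5926 rad/s
tau = -(-1.353154) / 3993.5926
    = 0.3388 ms

0.3388 ms


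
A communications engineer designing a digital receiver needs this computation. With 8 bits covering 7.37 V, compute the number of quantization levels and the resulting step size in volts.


Step 1 — number of quantization levels:
L = 2^N = 2^8 = 256

Step 2 — LSB step size:
delta = Vfs / L
      = 7.37 / 256
      = 0.02878906 V

Levels = 256; step size = 0.02878906 V


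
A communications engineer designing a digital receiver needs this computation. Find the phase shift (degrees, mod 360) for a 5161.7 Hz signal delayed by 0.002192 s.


Phase shift from frequency and time delay:
phi = 360 * f * t_delay
    = 360 * 5161.7 * 0.002192
    = 4073.2 degrees
    mod 360 = 113.2 degrees

113.2 degrees


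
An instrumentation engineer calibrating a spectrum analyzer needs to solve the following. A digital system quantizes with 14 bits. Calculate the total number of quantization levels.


Number of quantization levels = 2^N
= 2^14
= 16384

16384


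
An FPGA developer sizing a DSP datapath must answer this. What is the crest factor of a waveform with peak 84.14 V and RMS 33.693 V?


Crest factor is the ratio of peak to RMS:
CF = V_peak / V_rms
   = 84.14 / 33.693
   = 2.4973

2.4973


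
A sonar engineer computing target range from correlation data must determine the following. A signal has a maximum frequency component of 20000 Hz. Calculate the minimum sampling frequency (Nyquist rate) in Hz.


The Nyquist rate is twice the maximum frequency component.
fs_min = 2 * fmax
      = 2 * 20000
      = 40000 Hz

40000


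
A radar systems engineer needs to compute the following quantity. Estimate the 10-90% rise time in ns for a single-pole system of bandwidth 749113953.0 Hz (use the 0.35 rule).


Rise time from bandwidth relationship:
tr = 0.35 / BW
   = 0.35 / 749113953.0
   = 4.672186369e-10 s
   = 0.4672 ns

0.4672 ns


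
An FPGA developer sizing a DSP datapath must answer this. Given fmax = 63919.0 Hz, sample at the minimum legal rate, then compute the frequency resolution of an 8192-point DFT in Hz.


Step 1 — Nyquist sampling rate:
fs = 2 * fmax = 2 * 63919.0 = 127838.0 Hz

Step 2 — DFT bin spacing:
df = fs / N = 127838.0 / 8192 = 15.6052 Hz

15.6052 Hz


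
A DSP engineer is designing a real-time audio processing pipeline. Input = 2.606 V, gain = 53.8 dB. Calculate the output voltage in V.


Output voltage from dB gain:
V_out = V_in * 10^(gain_dB / 20)
      = 2.606 * 10^(53.8 / 20)
      = 2.606 * 489.778819
      = 1276.3636 V

1276.3636 V


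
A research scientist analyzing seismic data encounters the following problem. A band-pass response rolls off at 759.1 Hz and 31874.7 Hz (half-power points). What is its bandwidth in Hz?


Bandwidth is the difference of -3dB frequencies:
BW = f_high - f_low
   = 31874.7 - 759.1
   = 31115.6 Hz

31115.6 Hz


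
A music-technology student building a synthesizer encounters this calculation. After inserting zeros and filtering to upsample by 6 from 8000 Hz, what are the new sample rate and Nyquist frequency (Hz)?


Step 1 — output sample rate after interpolation by L:
fs_out = L * fs_in = 6 * 8000 = 48000 Hz

Step 2 — Nyquist frequency of the output stream:
f_Nyq = fs_out / 2 = 48000 / 2 = 24000.0 Hz

fs_out = 48000 Hz; f_Nyquist = 24000.0 Hz


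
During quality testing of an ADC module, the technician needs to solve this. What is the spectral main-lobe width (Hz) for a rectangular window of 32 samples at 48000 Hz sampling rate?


Main lobe width for a rectangular window:
Width = 2 * fs / N
      = 2 * 48000 / 32
      = 96000 / 32
      = 3000.0 Hz

3000.0 Hz


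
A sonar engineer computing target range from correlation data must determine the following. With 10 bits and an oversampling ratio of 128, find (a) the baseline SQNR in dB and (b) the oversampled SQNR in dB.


Step 1 — baseline SQNR at Nyquist:
SQNR_base = 6.02*N + 1.76
          = 6.02*10 + 1.76
          = 61.96 dB

Step 2 — oversampling processing gain:
G = 10*log10(OSR) = 10*log10(128) = 21.07 dB

Step 3 — total:
SQNR_total = 61.96 + 21.07 = 83.03 dB

Base SQNR = 61.96 dB; oversampled SQNR = 83.03 dB


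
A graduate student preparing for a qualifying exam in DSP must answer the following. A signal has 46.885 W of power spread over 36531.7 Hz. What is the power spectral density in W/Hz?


Power spectral density:
PSD = P / BW
    = 46.885 / 36531.7
    = 0.00128341 W/Hz

0.00128341 W/Hz


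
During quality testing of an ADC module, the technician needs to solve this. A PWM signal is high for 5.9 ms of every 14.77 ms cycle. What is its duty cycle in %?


Duty cycle as a percentage:
DC = (t_on / T) * 100
   = (5.9 / 14.77) * 100
   = 0.399458 * 100
   = 39.95 %

39.95 %


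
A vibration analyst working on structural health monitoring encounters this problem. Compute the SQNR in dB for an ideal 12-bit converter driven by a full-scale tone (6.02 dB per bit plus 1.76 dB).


Theoretical SNR for a full-scale sinusoid:
SNR = 6.02 * N + 1.76
    = 6.02 * 12 + 1.76
    = 72.24 + 1.76
    = 74.0 dB

74.0 dB


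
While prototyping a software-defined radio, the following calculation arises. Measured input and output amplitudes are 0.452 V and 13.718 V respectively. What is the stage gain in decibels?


Voltage gain in dB:
G = 20 * log10(Vout / Vin)
  = 20 * log10(13.718 / 0.452)
  = 20 * log10(30.349558)
  = 20 * 1.482152
  = 29.64 dB

29.64 dB


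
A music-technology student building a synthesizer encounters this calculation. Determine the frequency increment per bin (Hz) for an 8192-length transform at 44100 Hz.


DFT frequency resolution:
df = fs / N
   = 44100 / 8192
   = 5.3833 Hz

5.3833 Hz


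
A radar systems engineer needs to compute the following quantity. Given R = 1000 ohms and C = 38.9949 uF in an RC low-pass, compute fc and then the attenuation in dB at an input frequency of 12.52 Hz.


Step 1 — cutoff frequency:
fc = 1 / (2*pi*R*C)
C = 38.9949 uF = 3.89949e-05 F
fc = 1 / (2*pi*1000*3.89949e-05)
   = 4.08143 Hz

Step 2 — magnitude at f = 12.52 Hz:
|H(f)| = 1 / sqrt(1 + (f/fc)^2)
f/fc = 12.52 / 4.08143 = 3.067552
|H| = 1 / sqrt(1 + 9.409875) = 0.3099397
|H|_dB = 20*log10(0.3099397) = -10.17 dB

fc = 4.08143 Hz; |H(12.52 Hz)| = -10.17 dB


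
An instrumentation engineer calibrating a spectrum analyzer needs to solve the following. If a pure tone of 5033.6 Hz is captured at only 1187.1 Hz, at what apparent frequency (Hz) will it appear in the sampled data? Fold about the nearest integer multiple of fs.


Compute the nearest integer multiple of fs to the signal:
n = round(5033.6 / 1187.1) = 4
f_alias = |5033.6 - 4 * 1187.1|
        = |5033.6 - 4748.4|
        = 285.2 Hz

285.2


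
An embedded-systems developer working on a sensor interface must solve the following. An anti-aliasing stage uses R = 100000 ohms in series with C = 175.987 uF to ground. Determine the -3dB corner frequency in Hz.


Cutoff frequency of a first-order RC filter:
fc = 1 / (2 * pi * R * C)
C = 175.987 uF = 0.000175987 F
fc = 1 / (2 * pi * 100000 * 0.000175987)
   = 1 / 110.57589326546
   = 0.009044 Hz

0.009044 Hz


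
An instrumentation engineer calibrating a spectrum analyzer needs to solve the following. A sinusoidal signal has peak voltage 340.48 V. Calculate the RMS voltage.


RMS voltage for a sinusoidal waveform:
V_rms = V_peak / sqrt(2)
      = 340.48 / 1.414214
      = 240.756 V

240.756 V


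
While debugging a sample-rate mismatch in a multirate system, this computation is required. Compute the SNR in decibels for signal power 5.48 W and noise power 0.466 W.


SNR in decibels:
SNR = 10 * log10(Ps / Pn)
    = 10 * log10(5.48 / 0.466)
    = 10 * log10(11.7597)
    = 10 * 1.0704
    = 10.7 dB

10.7 dB


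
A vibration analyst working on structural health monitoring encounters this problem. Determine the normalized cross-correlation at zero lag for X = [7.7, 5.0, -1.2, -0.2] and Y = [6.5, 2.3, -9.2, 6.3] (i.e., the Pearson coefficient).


Pearson correlation coefficient (population):
r = cov(X,Y) / (std(X) * std(Y))
Mean X = 2.825, Mean Y = 1.475
Cov(X,Y) = 13.665625
Std(X) = 3.669043, Std(Y) = 6.386852
r = 0.5832

0.5832


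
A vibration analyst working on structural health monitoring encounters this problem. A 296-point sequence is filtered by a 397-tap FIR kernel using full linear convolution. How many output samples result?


Linear convolution output length:
L = N + M - 1
  = 296 + 397 - 1
  = 692 samples

692


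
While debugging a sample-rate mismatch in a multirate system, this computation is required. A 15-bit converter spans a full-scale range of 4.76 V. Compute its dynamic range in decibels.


Dynamic range from full-scale to LSB:
V_min = V_max / 2^bits = 4.76 / 2^15
DR = 20 * log10(V_max / V_min)
   = 20 * log10(2^15)
   = 20 * 15 * log10(2)
   = 90.31 dB

90.31 dB


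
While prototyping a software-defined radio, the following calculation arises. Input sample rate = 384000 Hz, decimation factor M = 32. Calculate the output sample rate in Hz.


Decimation reduces the sample rate:
fs_out = fs_in / M
       = 384000 / 32
       = 12000.0 Hz

12000.0 Hz


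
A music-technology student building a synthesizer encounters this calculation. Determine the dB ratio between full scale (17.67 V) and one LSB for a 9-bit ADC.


Dynamic range from full-scale to LSB:
V_min = V_max / 2^bits = 17.67 / 2^9
DR = 20 * log10(V_max / V_min)
   = 20 * log10(2^9)
   = 20 * 9 * log10(2)
   = 54.19 dB

54.19 dB


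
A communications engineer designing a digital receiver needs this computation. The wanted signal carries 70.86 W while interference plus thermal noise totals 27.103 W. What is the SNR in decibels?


SNR in decibels:
SNR = 10 * log10(Ps / Pn)
    = 10 * log10(70.86 / 27.103)
    = 10 * log10(2.6145)
    = 10 * 0.4174
    = 4.17 dB

4.17 dB


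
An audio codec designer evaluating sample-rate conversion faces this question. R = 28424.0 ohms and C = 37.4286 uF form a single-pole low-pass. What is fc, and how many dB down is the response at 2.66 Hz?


Step 1 — cutoff frequency:
fc = 1 / (2*pi*R*C)
C = 37.4286 uF = 3.74286e-05 F
fc = 1 / (2*pi*28424.0*3.74286e-05)
   = 0.1496 Hz

Step 2 — magnitude at f = 2.66 Hz:
|H(f)| = 1 / sqrt(1 + (f/fc)^2)
f/fc = 2.66 / 0.1496 = 17.780749
|H| = 1 / sqrt(1 + 316.155035) = 0.0561519
|H|_dB = 20*log10(0.0561519) = -25.01 dB

fc = 0.1496 Hz; |H(2.66 Hz)| = -25.01 dB


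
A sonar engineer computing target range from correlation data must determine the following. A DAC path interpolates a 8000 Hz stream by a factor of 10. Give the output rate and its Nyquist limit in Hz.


Step 1 — output sample rate after interpolation by L:
fs_out = L * fs_in = 10 * 8000 = 80000 Hz

Step 2 — Nyquist frequency of the output stream:
f_Nyq = fs_out / 2 = 80000 / 2 = 40000.0 Hz

fs_out = 80000 Hz; f_Nyquist = 40000.0 Hz


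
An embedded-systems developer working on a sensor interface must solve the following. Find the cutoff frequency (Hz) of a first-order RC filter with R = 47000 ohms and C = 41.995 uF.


Cutoff frequency of a first-order RC filter:
fc = 1 / (2 * pi * R * C)
C = 41.995 uF = 4.1995e-05 F
fc = 1 / (2 * pi * 47000 * 4.1995e-05)
   = 1 / 12.401531247825
   = 0.080635 Hz

0.080635 Hz


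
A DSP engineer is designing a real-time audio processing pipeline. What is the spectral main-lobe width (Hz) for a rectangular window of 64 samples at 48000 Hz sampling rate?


Main lobe width for a rectangular window:
Width = 2 * fs / N
      = 2 * 48000 / 64
      = 96000 / 64
      = 1500.0 Hz

1500.0 Hz


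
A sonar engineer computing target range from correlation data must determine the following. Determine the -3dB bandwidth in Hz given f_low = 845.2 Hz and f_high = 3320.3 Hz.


Bandwidth is the difference of -3dB frequencies:
BW = f_high - f_low
   = 3320.3 - 845.2
   = 2475.1 Hz

2475.1 Hz


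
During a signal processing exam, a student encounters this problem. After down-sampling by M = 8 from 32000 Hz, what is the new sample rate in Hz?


Decimation reduces the sample rate:
fs_out = fs_in / M
       = 32000 / 8
       = 4000.0 Hz

4000.0 Hz


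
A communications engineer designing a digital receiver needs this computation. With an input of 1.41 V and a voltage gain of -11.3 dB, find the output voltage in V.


Output voltage from dB gain:
V_out = V_in * 10^(gain_dB / 20)
      = 1.41 * 10^(-11.3 / 20)
      = 1.41 * 0.27227
      = 0.3839 V

0.3839 V


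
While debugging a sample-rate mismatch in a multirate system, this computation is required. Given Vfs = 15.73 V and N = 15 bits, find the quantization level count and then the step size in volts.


Step 1 — number of quantization levels:
L = 2^N = 2^15 = 32768

Step 2 — LSB step size:
delta = Vfs / L
      = 15.73 / 32768
      = 0.00048004 V

Levels = 32768; step size = 0.00048004 V


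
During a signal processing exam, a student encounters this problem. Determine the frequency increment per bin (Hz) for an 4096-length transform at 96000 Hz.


DFT frequency resolution:
df = fs / N
   = 96000 / 4096
   = 23.4375 Hz

23.4375 Hz


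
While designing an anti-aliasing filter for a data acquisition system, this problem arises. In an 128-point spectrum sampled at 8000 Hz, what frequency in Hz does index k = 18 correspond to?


Frequency of DFT bin k:
f_k = k * fs / N
    = 18 * 8000 / 128
    = 144000 / 128
    = 1125.0 Hz

1125.0 Hz


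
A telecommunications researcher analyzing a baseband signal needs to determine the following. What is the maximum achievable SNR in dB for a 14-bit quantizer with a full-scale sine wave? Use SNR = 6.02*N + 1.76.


Theoretical SNR for a full-scale sinusoid:
SNR = 6.02 * N + 1.76
    = 6.02 * 14 + 1.76
    = 84.28 + 1.76
    = 86.04 dB

86.04 dB


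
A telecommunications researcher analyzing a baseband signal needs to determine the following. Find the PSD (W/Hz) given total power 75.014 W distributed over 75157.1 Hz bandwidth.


Power spectral density:
PSD = P / BW
    = 75.014 / 75157.1
    = 0.0009981 W/Hz

0.0009981 W/Hz


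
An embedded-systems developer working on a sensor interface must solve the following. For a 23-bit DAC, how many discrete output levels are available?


Number of quantization levels = 2^N
= 2^23
= 8388608

8388608


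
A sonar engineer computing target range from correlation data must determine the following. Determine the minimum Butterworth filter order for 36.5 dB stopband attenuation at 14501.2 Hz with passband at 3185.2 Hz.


Butterworth filter order formula:
n = log10(10^(A/10) - 1) / (2 * log10(f_stop/f_pass))
10^(36.5/10) - 1 = 4465.8359
f_stop/f_pass = 14501.2 / 3185.2 = 4.5527
n = 2.7724 -> ceil = 3

3


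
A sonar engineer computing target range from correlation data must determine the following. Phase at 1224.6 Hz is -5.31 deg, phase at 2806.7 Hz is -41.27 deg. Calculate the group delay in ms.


Group delay from phase difference:
tau = -d(phi)/d(omega)
d(phi) = -35.96 deg = -0.62762 rad
d(omega) = 2*pi*(2806.7 - 1224.6) = 9940.6275 rad/s
tau = -(-0.62762) / 9940.6275
    = 0.0631 ms

0.0631 ms


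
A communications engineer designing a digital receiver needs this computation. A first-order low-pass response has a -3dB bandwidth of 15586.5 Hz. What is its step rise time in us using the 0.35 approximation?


Rise time from bandwidth relationship:
tr = 0.35 / BW
   = 0.35 / 15586.5
   = 2.245532993e-05 s
   = 22.4553 us

22.4553 us


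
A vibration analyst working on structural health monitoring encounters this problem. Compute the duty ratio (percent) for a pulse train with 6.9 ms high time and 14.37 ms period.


Duty cycle as a percentage:
DC = (t_on / T) * 100
   = (6.9 / 14.37) * 100
   = 0.480167 * 100
   = 48.02 %

48.02 %


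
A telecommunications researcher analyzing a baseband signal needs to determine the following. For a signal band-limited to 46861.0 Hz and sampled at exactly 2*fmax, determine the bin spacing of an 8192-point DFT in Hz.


Step 1 — Nyquist sampling rate:
fs = 2 * fmax = 2 * 46861.0 = 93722.0 Hz

Step 2 — DFT bin spacing:
df = fs / N = 93722.0 / 8192 = 11.4407 Hz

11.4407 Hz


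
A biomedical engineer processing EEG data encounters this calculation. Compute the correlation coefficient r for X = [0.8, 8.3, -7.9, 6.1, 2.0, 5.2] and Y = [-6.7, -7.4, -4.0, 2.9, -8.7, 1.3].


Pearson correlation coefficient (population):
r = cov(X,Y) / (std(X) * std(Y))
Mean X = 2.4167, Mean Y = -3.7667
Cov(X,Y) = 4.414444
Std(X) = 5.246401, Std(Y) = 4.402903
r = 0.1911

0.1911


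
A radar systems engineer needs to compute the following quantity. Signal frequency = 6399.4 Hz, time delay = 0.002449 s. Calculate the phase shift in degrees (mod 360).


Phase shift from frequency and time delay:
phi = 360 * f * t_delay
    = 360 * 6399.4 * 0.002449
    = 5641.97 degrees
    mod 360 = 241.97 degrees

241.97 degrees


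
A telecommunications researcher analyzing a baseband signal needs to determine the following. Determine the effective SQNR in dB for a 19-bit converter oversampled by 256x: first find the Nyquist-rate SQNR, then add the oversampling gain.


Step 1 — baseline SQNR at Nyquist:
SQNR_base = 6.02*N + 1.76
          = 6.02*19 + 1.76
          = 116.14 dB

Step 2 — oversampling processing gain:
G = 10*log10(OSR) = 10*log10(256) = 24.08 dB

Step 3 — total:
SQNR_total = 116.14 + 24.08 = 140.22 dB

Base SQNR = 116.14 dB; oversampled SQNR = 140.22 dB


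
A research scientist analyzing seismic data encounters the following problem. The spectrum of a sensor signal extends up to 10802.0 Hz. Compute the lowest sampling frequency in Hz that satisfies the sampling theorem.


The Nyquist rate is twice the maximum frequency component.
fs_min = 2 * fmax
      = 2 * 10802.0
      = 21604.0 Hz

21604.0


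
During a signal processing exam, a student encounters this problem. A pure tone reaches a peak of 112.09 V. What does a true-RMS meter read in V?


RMS voltage for a sinusoidal waveform:
V_rms = V_peak / sqrt(2)
      = 112.09 / 1.414214
      = 79.26 V

79.26 V


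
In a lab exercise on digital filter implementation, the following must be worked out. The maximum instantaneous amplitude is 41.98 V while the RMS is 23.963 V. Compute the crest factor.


Crest factor is the ratio of peak to RMS:
CF = V_peak / V_rms
   = 41.98 / 23.963
   = 1.7519

1.7519


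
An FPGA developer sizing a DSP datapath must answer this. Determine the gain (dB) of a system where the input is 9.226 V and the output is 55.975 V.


Voltage gain in dB:
G = 20 * log10(Vout / Vin)
  = 20 * log10(55.975 / 9.226)
  = 20 * log10(6.067093)
  = 20 * 0.782981
  = 15.66 dB

15.66 dB


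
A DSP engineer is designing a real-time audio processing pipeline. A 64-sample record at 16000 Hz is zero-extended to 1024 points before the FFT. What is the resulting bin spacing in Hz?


Frequency resolution after zero-padding:
N_padded = 64 * 16 = 1024
df = fs / N_padded
   = 16000 / 1024
   = 15.625 Hz

15.625 Hz


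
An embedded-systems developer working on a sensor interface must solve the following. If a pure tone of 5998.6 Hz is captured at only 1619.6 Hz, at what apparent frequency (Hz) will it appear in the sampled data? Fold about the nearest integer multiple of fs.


Compute the nearest integer multiple of fs to the signal:
n = round(5998.6 / 1619.6) = 4
f_alias = |5998.6 - 4 * 1619.6|
        = |5998.6 - 6478.4|
        = 479.8 Hz

479.8


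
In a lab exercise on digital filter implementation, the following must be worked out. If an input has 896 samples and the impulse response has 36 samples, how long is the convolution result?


Linear convolution output length:
L = N + M - 1
  = 896 + 36 - 1
  = 931 samples

931


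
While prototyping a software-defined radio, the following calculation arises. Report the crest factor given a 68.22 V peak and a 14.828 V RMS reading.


Crest factor is the ratio of peak to RMS:
CF = V_peak / V_rms
   = 68.22 / 14.828
   = 4.6008

4.6008


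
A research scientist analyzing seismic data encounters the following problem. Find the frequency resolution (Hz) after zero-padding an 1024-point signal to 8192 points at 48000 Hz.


Frequency resolution after zero-padding:
N_padded = 1024 * 8 = 8192
df = fs / N_padded
   = 48000 / 8192
   = 5.8594 Hz

5.8594 Hz


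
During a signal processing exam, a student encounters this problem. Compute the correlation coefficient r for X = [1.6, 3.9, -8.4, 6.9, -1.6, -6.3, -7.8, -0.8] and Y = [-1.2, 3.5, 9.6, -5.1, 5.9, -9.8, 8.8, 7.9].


Pearson correlation coefficient (population):
r = cov(X,Y) / (std(X) * std(Y))
Mean X = -1.5625, Mean Y = 2.45
Cov(X,Y) = -12.016875
Std(X) = 5.245698, Std(Y) = 6.657139
r = -0.3441

-0.3441


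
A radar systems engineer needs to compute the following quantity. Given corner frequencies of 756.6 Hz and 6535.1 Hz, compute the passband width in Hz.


Bandwidth is the difference of -3dB frequencies:
BW = f_high - f_low
   = 6535.1 - 756.6
   = 5778.5 Hz

5778.5 Hz


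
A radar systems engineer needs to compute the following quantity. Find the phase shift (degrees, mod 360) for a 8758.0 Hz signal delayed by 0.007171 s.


Phase shift from frequency and time delay:
phi = 360 * f * t_delay
    = 360 * 8758.0 * 0.007171
    = 22609.3 degrees
    mod 360 = 289.3 degrees

289.3 degrees


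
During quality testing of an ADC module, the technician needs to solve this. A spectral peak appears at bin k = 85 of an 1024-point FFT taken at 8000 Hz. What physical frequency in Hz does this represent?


Frequency of DFT bin k:
f_k = k * fs / N
    = 85 * 8000 / 1024
    = 680000 / 1024
    = 664.062 Hz

664.062 Hz


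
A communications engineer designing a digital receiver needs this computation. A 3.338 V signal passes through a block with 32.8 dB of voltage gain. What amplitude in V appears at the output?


Output voltage from dB gain:
V_out = V_in * 10^(gain_dB / 20)
      = 3.338 * 10^(32.8 / 20)
      = 3.338 * 43.651583
      = 145.709 V

145.709 V


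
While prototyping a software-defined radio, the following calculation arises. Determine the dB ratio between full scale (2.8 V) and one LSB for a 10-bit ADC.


Dynamic range from full-scale to LSB:
V_min = V_max / 2^bits = 2.8 / 2^10
DR = 20 * log10(V_max / V_min)
   = 20 * log10(2^10)
   = 20 * 10 * log10(2)
   = 60.21 dB

60.21 dB


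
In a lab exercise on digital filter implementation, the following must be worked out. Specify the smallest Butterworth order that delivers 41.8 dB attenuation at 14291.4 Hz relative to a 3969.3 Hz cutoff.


Butterworth filter order formula:
n = log10(10^(A/10) - 1) / (2 * log10(f_stop/f_pass))
10^(41.8/10) - 1 = 15134.6125
f_stop/f_pass = 14291.4 / 3969.3 = 3.6005
n = 3.7565 -> ceil = 4

4


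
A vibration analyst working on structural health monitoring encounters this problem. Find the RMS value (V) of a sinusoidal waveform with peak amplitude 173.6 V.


RMS voltage for a sinusoidal waveform:
V_rms = V_peak / sqrt(2)
      = 173.6 / 1.414214
      = 122.754 V

122.754 V


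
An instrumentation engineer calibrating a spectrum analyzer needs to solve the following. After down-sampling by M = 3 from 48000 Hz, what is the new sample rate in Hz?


Decimation reduces the sample rate:
fs_out = fs_in / M
       = 48000 / 3
       = 16000.0 Hz

16000.0 Hz


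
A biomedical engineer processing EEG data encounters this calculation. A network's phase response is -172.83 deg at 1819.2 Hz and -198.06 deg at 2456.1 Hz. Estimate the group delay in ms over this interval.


Group delay from phase difference:
tau = -d(phi)/d(omega)
d(phi) = -25.23 deg = -0.440347 rad
d(omega) = 2*pi*(2456.1 - 1819.2) = 4001.7607 rad/s
tau = -(-0.440347) / 4001.7607
    = 0.11 ms

0.11 ms


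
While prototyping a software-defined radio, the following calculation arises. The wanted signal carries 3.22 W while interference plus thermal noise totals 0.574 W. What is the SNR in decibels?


SNR in decibels:
SNR = 10 * log10(Ps / Pn)
    = 10 * log10(3.22 / 0.574)
    = 10 * log10(5.6098)
    = 10 * 0.7489
    = 7.49 dB

7.49 dB


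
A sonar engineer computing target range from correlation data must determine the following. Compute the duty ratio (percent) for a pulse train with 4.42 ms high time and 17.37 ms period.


Duty cycle as a percentage:
DC = (t_on / T) * 100
   = (4.42 / 17.37) * 100
   = 0.254462 * 100
   = 25.45 %

25.45 %


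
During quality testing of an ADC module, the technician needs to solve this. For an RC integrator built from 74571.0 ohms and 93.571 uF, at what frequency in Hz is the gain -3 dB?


Cutoff frequency of a first-order RC filter:
fc = 1 / (2 * pi * R * C)
C = 93.571 uF = 9.3571e-05 F
fc = 1 / (2 * pi * 74571.0 * 9.3571e-05)
   = 1 / 43.842075561367
   = 0.022809 Hz

0.022809 Hz


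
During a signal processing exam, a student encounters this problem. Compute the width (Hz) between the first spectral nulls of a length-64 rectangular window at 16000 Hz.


Main lobe width for a rectangular window:
Width = 2 * fs / N
      = 2 * 16000 / 64
      = 32000 / 64
      = 500.0 Hz

500.0 Hz


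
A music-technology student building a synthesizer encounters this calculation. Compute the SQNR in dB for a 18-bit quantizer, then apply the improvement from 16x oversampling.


Step 1 — baseline SQNR at Nyquist:
SQNR_base = 6.02*N + 1.76
          = 6.02*18 + 1.76
          = 110.12 dB

Step 2 — oversampling processing gain:
G = 10*log10(OSR) = 10*log10(16) = 12.04 dB

Step 3 — total:
SQNR_total = 110.12 + 12.04 = 122.16 dB

Base SQNR = 110.12 dB; oversampled SQNR = 122.16 dB


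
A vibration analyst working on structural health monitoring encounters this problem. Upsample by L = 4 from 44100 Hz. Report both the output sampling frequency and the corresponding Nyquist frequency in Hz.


Step 1 — output sample rate after interpolation by L:
fs_out = L * fs_in = 4 * 44100 = 176400 Hz

Step 2 — Nyquist frequency of the output stream:
f_Nyq = fs_out / 2 = 176400 / 2 = 88200.0 Hz

fs_out = 176400 Hz; f_Nyquist = 88200.0 Hz


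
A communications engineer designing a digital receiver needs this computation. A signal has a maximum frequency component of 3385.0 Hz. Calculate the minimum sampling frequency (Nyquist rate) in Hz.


The Nyquist rate is twice the maximum frequency component.
fs_min = 2 * fmax
      = 2 * 3385.0
      = 6770.0 Hz

6770.0


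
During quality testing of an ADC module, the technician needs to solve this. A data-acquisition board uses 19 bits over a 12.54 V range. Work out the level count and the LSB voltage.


Step 1 — number of quantization levels:
L = 2^N = 2^19 = 524288

Step 2 — LSB step size:
delta = Vfs / L
      = 12.54 / 524288
      = 2.392e-05 V

Levels = 524288; step size = 2.392e-05 V


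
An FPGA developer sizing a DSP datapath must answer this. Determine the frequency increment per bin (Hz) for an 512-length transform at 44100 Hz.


DFT frequency resolution:
df = fs / N
   = 44100 / 512
   = 86.1328 Hz

86.1328 Hz


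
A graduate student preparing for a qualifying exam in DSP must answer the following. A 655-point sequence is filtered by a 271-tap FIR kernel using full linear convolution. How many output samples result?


Linear convolution output length:
L = N + M - 1
  = 655 + 271 - 1
  = 925 samples

925


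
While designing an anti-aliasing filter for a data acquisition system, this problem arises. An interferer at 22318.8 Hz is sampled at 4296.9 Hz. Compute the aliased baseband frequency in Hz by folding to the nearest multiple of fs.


Compute the nearest integer multiple of fs to the signal:
n = round(22318.8 / 4296.9) = 5
f_alias = |22318.8 - 5 * 4296.9|
        = |22318.8 - 21484.5|
        = 834.3 Hz

834.3


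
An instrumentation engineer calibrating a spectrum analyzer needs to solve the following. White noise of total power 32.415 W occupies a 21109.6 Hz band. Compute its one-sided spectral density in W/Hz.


Power spectral density:
PSD = P / BW
    = 32.415 / 21109.6
    = 0.00153556 W/Hz

0.00153556 W/Hz


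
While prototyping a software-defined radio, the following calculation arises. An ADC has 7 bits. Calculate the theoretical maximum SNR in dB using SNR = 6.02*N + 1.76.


Theoretical SNR for a full-scale sinusoid:
SNR = 6.02 * N + 1.76
    = 6.02 * 7 + 1.76
    = 42.14 + 1.76
    = 43.9 dB

43.9 dB


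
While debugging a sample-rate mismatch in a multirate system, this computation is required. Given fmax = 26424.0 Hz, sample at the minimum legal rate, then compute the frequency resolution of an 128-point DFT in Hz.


Step 1 — Nyquist sampling rate:
fs = 2 * fmax = 2 * 26424.0 = 52848.0 Hz

Step 2 — DFT bin spacing:
df = fs / N = 52848.0 / 128 = 412.875 Hz

412.875 Hz


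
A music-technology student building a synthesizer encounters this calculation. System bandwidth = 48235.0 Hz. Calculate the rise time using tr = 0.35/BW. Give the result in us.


Rise time from bandwidth relationship:
tr = 0.35 / BW
   = 0.35 / 48235.0
   = 7.256141806e-06 s
   = 7.2561 us

7.2561 us


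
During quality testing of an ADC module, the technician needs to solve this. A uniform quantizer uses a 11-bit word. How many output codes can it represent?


Number of quantization levels = 2^N
= 2^11
= 2048

2048


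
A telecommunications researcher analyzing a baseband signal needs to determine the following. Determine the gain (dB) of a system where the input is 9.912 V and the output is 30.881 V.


Voltage gain in dB:
G = 20 * log10(Vout / Vin)
  = 20 * log10(30.881 / 9.912)
  = 20 * log10(3.115517)
  = 20 * 0.49353
  = 9.87 dB

9.87 dB


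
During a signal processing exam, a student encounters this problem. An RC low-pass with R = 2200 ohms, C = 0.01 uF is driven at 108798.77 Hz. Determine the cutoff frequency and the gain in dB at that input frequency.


Step 1 — cutoff frequency:
fc = 1 / (2*pi*R*C)
C = 0.01 uF = 1e-08 F
fc = 1 / (2*pi*2200*1e-08)
   = 7234.316 Hz

Step 2 — magnitude at f = 108798.77 Hz:
|H(f)| = 1 / sqrt(1 + (f/fc)^2)
f/fc = 108798.77 / 7234.316 = 15.039261
|H| = 1 / sqrt(1 + 226.179371) = 0.0663461
|H|_dB = 20*log10(0.0663461) = -23.56 dB

fc = 7234.316 Hz; |H(108798.77 Hz)| = -23.56 dB


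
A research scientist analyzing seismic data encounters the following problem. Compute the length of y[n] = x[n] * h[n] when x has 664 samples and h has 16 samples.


Linear convolution output length:
L = N + M - 1
  = 664 + 16 - 1
  = 679 samples

679


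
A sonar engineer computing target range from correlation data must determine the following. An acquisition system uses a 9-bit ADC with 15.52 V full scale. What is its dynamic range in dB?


Dynamic range from full-scale to LSB:
V_min = V_max / 2^bits = 15.52 / 2^9
DR = 20 * log10(V_max / V_min)
   = 20 * log10(2^9)
   = 20 * 9 * log10(2)
   = 54.19 dB

54.19 dB


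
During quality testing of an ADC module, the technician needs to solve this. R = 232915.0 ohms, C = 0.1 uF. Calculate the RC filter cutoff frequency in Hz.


Cutoff frequency of a first-order RC filter:
fc = 1 / (2 * pi * R * C)
C = 0.1 uF = 1e-07 F
fc = 1 / (2 * pi * 232915.0 * 1e-07)
   = 1 / 0.14634481058217
   = 6.833177 Hz

6.833177 Hz


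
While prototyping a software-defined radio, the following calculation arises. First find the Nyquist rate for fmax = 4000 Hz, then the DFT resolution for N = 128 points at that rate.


Step 1 — Nyquist sampling rate:
fs = 2 * fmax = 2 * 4000 = 8000 Hz

Step 2 — DFT bin spacing:
df = fs / N = 8000 / 128 = 62.5 Hz

62.5 Hz


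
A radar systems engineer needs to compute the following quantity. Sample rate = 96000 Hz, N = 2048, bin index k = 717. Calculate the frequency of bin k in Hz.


Frequency of DFT bin k:
f_k = k * fs / N
    = 717 * 96000 / 2048
    = 68832000 / 2048
    = 33609.375 Hz

33609.375 Hz


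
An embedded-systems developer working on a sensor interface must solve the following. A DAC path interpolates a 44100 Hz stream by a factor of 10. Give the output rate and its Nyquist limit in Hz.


Step 1 — output sample rate after interpolation by L:
fs_out = L * fs_in = 10 * 44100 = 441000 Hz

Step 2 — Nyquist frequency of the output stream:
f_Nyq = fs_out / 2 = 441000 / 2 = 220500.0 Hz

fs_out = 441000 Hz; f_Nyquist = 220500.0 Hz


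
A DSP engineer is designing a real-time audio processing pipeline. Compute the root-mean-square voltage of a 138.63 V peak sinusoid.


RMS voltage for a sinusoidal waveform:
V_rms = V_peak / sqrt(2)
      = 138.63 / 1.414214
      = 98.026 V

98.026 V


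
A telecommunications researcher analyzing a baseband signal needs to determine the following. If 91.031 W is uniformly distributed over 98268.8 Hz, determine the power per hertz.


Power spectral density:
PSD = P / BW
    = 91.031 / 98268.8
    = 0.00092635 W/Hz

0.00092635 W/Hz


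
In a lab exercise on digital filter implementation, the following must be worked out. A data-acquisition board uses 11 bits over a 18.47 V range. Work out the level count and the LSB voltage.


Step 1 — number of quantization levels:
L = 2^N = 2^11 = 2048

Step 2 — LSB step size:
delta = Vfs / L
      = 18.47 / 2048
      = 0.00901855 V

Levels = 2048; step size = 0.00901855 V


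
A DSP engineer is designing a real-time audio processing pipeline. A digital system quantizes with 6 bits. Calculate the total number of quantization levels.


Number of quantization levels = 2^N
= 2^6
= 64

64


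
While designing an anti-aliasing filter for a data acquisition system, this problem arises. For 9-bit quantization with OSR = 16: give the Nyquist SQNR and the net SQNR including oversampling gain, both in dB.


Step 1 — baseline SQNR at Nyquist:
SQNR_base = 6.02*N + 1.76
          = 6.02*9 + 1.76
          = 55.94 dB

Step 2 — oversampling processing gain:
G = 10*log10(OSR) = 10*log10(16) = 12.04 dB

Step 3 — total:
SQNR_total = 55.94 + 12.04 = 67.98 dB

Base SQNR = 55.94 dB; oversampled SQNR = 67.98 dB


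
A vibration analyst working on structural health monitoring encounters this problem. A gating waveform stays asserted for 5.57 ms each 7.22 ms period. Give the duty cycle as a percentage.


Duty cycle as a percentage:
DC = (t_on / T) * 100
   = (5.57 / 7.22) * 100
   = 0.771468 * 100
   = 77.15 %

77.15 %


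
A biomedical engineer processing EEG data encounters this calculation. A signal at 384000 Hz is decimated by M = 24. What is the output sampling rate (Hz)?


Decimation reduces the sample rate:
fs_out = fs_in / M
       = 384000 / 24
       = 16000.0 Hz

16000.0 Hz


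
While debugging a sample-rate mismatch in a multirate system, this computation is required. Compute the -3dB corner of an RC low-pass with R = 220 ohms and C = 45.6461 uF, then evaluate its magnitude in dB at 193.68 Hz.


Step 1 — cutoff frequency:
fc = 1 / (2*pi*R*C)
C = 45.6461 uF = 4.56461e-05 F
fc = 1 / (2*pi*220*4.56461e-05)
   = 15.8487 Hz

Step 2 — magnitude at f = 193.68 Hz:
|H(f)| = 1 / sqrt(1 + (f/fc)^2)
f/fc = 193.68 / 15.8487 = 12.220561
|H| = 1 / sqrt(1 + 149.342111) = 0.0815567
|H|_dB = 20*log10(0.0815567) = -21.77 dB

fc = 15.8487 Hz; |H(193.68 Hz)| = -21.77 dB


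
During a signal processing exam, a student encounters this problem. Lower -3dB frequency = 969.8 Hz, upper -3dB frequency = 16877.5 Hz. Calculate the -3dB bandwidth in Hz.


Bandwidth is the difference of -3dB frequencies:
BW = f_high - f_low
   = 16877.5 - 969.8
   = 15907.7 Hz

15907.7 Hz


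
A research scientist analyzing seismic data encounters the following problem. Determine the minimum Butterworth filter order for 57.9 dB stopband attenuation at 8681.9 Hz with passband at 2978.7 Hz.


Butterworth filter order formula:
n = log10(10^(A/10) - 1) / (2 * log10(f_stop/f_pass))
10^(57.9/10) - 1 = 616594.0019
f_stop/f_pass = 8681.9 / 2978.7 = 2.9147
n = 6.2313 -> ceil = 7

7


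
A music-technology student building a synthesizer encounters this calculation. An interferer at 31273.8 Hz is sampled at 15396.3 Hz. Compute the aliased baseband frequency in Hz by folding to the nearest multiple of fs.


Compute the nearest integer multiple of fs to the signal:
n = round(31273.8 / 15396.3) = 2
f_alias = |31273.8 - 2 * 15396.3|
        = |31273.8 - 30792.6|
        = 481.2 Hz

481.2


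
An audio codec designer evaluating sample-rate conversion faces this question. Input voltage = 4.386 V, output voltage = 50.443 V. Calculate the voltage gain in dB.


Voltage gain in dB:
G = 20 * log10(Vout / Vin)
  = 20 * log10(50.443 / 4.386)
  = 20 * log10(11.500912)
  = 20 * 1.060732
  = 21.21 dB

21.21 dB


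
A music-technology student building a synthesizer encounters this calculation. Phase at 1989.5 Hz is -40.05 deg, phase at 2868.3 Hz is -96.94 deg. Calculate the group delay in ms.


Group delay from phase difference:
tau = -d(phi)/d(omega)
d(phi) = -56.89 deg = -0.992918 rad
d(omega) = 2*pi*(2868.3 - 1989.5) = 5521.6632 rad/s
tau = -(-0.992918) / 5521.6632
    = 0.1798 ms

0.1798 ms
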